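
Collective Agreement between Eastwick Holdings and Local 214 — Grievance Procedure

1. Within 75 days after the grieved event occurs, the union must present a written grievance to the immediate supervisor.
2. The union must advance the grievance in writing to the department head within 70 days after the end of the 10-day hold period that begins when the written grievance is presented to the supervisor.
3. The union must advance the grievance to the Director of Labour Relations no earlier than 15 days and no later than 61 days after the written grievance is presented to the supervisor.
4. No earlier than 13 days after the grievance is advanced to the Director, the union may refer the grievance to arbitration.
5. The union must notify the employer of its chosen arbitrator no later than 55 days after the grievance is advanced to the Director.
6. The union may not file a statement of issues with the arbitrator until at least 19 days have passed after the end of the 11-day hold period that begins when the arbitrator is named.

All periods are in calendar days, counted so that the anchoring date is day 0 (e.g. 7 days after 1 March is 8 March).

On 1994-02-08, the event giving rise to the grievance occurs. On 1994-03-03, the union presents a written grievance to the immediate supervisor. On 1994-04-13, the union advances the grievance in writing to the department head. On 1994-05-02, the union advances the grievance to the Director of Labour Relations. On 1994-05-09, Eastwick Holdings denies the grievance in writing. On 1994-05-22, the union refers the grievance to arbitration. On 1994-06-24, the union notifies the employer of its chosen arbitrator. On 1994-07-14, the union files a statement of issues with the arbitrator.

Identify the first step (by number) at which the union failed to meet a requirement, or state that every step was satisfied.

Step 6

(1) due by 1994-02-08 + 75 days = 1994-04-24; 1994-03-03 is within that limit.
(2) due by 1994-03-13 + 70 days = 1994-05-22; 1994-04-13 is within that limit.
(3) the permitted window runs from 1994-03-03 + 15 = 1994-03-18 to 1994-03-03 + 61 = 1994-05-03; done 1994-05-02, which is between those dates.
(4) permitted from 1994-05-02 + 13 days = 1994-05-15 onward; 1994-05-22 is on or after that date.
(5) due by 1994-05-02 + 55 days = 1994-06-26; done 1994-06-24 — timely.
(6) permitted from 1994-07-05 + 19 days = 1994-07-24 onward; 1994-07-14 is 10 days before the earliest permitted date.
The procedure was therefore not followed at step 6.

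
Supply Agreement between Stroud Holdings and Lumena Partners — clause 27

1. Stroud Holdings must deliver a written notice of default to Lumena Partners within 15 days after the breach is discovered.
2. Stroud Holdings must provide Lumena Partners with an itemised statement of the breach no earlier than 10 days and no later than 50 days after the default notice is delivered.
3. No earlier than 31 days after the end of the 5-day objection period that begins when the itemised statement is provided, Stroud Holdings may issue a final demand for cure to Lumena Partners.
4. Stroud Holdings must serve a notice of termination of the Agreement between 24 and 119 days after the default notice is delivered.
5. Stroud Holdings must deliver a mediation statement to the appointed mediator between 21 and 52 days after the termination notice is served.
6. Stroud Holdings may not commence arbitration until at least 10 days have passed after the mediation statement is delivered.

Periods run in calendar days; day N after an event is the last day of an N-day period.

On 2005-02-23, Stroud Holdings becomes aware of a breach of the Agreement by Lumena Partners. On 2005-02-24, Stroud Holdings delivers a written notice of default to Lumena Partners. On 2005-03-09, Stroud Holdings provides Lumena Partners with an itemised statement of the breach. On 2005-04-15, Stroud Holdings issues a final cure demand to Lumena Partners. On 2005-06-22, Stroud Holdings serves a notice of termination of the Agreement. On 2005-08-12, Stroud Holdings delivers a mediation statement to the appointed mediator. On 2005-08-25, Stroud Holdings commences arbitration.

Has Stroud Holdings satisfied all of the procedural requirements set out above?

Yes

Step 1: 15 days after 2005-02-23 (when the breach is discovered) is 2005-03-10; done 2005-02-24 — timely.
Step 2: the window is 10–50 days after 2005-02-24 (when the default notice is delivered), so 2005-03-06 through 2005-04-15; done 2005-03-09 — within the window.
Step 3: the earliest permitted date is 31 days after 2005-03-14 (end of the 5-day objection period, which began when the itemised statement is provided on 2005-03-09), i.e. 2005-04-14; 2005-04-15 is on or after that date.
Step 4: the window is 24–119 days after 2005-02-24 (when the default notice is delivered), so 2005-03-20 through 2005-06-23; done 2005-06-22 — within the window.
Step 5: the window is 21–52 days after 2005-06-22 (when the termination notice is served), so 2005-07-13 through 2005-08-13; done 2005-08-12, which is between those dates.
Step 6: the earliest permitted date is 10 days after 2005-08-12 (when the mediation statement is delivered), i.e. 2005-08-22; done 2005-08-25 — permitted.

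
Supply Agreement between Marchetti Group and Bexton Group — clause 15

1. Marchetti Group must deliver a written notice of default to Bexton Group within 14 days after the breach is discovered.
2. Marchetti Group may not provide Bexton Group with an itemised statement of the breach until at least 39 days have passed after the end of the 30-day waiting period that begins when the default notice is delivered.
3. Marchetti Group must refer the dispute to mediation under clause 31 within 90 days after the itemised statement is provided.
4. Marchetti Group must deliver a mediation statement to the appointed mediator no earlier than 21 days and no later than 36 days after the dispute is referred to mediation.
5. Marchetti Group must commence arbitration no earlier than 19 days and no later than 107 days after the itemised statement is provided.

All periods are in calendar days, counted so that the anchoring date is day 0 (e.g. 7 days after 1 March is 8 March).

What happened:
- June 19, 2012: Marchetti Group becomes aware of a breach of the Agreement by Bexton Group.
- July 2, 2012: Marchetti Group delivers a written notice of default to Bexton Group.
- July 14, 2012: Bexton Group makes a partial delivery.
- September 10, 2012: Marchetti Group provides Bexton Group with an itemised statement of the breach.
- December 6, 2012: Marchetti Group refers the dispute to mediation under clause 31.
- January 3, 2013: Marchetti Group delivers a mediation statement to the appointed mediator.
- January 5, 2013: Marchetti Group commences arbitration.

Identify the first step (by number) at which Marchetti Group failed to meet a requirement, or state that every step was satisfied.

Step 5

Step 1 — counting 14 days from June 19, 2012 (when the breach is discovered) gives a deadline of July 3, 2012; completed July 2, 2012, before the deadline.
Step 2 — must wait 39 days from August 1, 2012 (end of the 30-day waiting period, which began when the default notice is delivered on July 2, 2012), so not before September 9, 2012; done September 10, 2012, after the minimum wait.
Step 3 — counting 90 days from September 10, 2012 (when the itemised statement is provided) gives a deadline of December 9, 2012; done December 6, 2012 — timely.
Step 4 — 21 and 36 days from December 6, 2012 (when the dispute is referred to mediation) are December 27, 2012 and January 11, 2013 respectively; January 3, 2013 falls inside that range.
Step 5 — 19 and 107 days from September 10, 2012 (when the itemised statement is provided) are September 29, 2012 and December 26, 2012 respectively; done January 5, 2013 — 10 days after the window closed.
The analysis stops there.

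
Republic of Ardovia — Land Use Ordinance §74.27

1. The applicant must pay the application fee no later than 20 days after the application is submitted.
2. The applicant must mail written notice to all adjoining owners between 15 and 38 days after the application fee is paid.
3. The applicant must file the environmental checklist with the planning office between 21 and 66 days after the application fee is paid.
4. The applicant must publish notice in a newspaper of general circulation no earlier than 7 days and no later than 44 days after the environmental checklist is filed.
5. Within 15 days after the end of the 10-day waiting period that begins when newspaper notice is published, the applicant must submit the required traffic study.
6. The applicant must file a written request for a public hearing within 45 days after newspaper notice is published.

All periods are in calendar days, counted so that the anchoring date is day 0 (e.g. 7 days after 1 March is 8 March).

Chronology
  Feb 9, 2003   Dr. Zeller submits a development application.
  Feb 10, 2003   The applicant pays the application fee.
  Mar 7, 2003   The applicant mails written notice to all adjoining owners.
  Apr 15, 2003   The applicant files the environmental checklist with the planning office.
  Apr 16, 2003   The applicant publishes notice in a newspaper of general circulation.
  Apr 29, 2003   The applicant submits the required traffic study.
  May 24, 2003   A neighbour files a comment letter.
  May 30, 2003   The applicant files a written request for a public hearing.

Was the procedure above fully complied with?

No

(1) due by Feb 9, 2003 + 20 days = Mar 1, 2003; done Feb 10, 2003 — timely.
(2) the permitted window runs from Feb 10, 2003 + 15 = Feb 25, 2003 to Feb 10, 2003 + 38 = Mar 20, 2003; done Mar 7, 2003, which is between those dates.
(3) the permitted window runs from Feb 10, 2003 + 21 = Mar 3, 2003 to Feb 10, 2003 + 66 = Apr 17, 2003; Apr 15, 2003 falls inside that range.
(4) the permitted window runs from Apr 15, 2003 + 7 = Apr 22, 2003 to Apr 15, 2003 + 44 = May 29, 2003; done Apr 16, 2003 — 6 days before the window opened.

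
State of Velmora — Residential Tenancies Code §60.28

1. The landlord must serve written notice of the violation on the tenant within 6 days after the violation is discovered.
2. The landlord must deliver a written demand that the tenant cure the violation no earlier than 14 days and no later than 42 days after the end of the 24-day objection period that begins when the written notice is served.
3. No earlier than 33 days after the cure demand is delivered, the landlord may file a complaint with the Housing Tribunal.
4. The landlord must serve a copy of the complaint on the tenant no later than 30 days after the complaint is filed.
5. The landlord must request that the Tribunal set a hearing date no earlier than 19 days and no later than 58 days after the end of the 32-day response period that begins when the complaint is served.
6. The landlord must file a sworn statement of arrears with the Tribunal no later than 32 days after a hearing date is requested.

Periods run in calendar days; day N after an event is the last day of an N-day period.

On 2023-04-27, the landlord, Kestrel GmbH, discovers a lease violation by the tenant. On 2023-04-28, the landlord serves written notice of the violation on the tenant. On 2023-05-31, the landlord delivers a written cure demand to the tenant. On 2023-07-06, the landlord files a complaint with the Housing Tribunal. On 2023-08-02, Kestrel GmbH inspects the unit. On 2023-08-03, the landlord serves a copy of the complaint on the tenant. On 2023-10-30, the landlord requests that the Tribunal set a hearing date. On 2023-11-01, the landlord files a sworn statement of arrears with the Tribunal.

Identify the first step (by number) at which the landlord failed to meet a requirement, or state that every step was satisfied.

(1) due by 2023-04-27 + 6 days = 2023-05-03; completed 2023-04-28, before the deadline.
(2) the permitted window runs from 2023-05-22 + 14 = 2023-06-05 to 2023-05-22 + 42 = 2023-07-03; 2023-05-31 is 5 days too early.

Step 2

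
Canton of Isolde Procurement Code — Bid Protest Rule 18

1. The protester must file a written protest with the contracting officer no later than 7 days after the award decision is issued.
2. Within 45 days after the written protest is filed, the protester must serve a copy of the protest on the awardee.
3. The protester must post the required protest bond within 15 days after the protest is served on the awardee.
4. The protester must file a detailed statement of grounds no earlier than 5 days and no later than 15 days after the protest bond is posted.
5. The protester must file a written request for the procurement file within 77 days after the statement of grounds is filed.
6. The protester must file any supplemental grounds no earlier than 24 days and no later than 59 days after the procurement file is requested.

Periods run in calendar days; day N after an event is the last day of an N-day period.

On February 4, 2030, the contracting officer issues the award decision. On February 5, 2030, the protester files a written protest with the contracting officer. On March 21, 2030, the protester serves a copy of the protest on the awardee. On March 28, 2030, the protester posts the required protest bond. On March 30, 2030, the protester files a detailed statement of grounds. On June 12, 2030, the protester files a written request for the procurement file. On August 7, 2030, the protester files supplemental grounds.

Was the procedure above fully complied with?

No

Step 1: 7 days after February 4, 2030 (when the award decision is issued) is February 11, 2030; February 5, 2030 is within that limit.
Step 2: 45 days after February 5, 2030 (when the written protest is filed) is March 22, 2030; completed March 21, 2030, before the deadline.
Step 3: 15 days after March 21, 2030 (when the protest is served on the awardee) is April 5, 2030; done March 28, 2030 — timely.
Step 4: the window is 5–15 days after March 28, 2030 (when the protest bond is posted), so April 2, 2030 through April 12, 2030; done March 30, 2030 — 3 days before the window opened.
The analysis stops there.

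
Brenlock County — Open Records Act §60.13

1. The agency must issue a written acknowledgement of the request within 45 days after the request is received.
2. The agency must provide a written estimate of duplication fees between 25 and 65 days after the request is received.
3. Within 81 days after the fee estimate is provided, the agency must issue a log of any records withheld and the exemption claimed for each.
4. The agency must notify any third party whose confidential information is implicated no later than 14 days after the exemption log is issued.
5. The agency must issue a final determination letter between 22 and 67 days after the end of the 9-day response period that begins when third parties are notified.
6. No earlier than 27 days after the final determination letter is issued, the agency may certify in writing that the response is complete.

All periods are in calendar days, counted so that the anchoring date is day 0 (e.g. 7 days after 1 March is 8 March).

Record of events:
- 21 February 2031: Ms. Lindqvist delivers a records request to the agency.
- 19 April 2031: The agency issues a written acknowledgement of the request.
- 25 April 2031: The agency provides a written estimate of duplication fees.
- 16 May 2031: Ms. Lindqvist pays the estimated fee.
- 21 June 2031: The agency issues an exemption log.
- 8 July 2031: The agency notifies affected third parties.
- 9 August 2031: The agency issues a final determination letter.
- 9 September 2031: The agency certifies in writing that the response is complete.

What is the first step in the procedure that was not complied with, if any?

Step 1

(1) due by 21 February 2031 + 45 days = 7 April 2031; 19 April 2031 misses that deadline by 12 days.
No need to go further; step 1 was not satisfied.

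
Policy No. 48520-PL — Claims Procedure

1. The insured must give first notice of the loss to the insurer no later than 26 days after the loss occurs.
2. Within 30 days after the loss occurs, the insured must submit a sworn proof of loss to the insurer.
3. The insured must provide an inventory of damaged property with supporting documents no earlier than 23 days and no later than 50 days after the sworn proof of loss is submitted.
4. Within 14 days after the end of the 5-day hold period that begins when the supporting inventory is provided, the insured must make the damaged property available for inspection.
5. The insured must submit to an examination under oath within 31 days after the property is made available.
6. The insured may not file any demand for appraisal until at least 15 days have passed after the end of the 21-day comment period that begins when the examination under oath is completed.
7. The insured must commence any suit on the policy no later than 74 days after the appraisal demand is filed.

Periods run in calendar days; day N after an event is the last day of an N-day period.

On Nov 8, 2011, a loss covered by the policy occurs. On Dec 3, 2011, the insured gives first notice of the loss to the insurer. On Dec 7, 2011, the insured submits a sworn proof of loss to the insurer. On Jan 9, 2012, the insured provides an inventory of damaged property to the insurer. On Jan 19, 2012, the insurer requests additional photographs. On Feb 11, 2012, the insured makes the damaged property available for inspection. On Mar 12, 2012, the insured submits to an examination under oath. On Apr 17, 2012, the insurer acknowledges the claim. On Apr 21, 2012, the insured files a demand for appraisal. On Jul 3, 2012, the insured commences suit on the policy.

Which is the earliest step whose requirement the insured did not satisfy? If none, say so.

Step 4

Step 1 — counting 26 days from Nov 8, 2011 (when the loss occurs) gives a deadline of Dec 4, 2011; Dec 3, 2011 is within that limit.
Step 2 — counting 30 days from Nov 8, 2011 (when the loss occurs) gives a deadline of Dec 8, 2011; Dec 7, 2011 is within that limit.
Step 3 — 23 and 50 days from Dec 7, 2011 (when the sworn proof of loss is submitted) are Dec 30, 2011 and Jan 26, 2012 respectively; done Jan 9, 2012 — within the window.
Step 4 — counting 14 days from Jan 14, 2012 (end of the 5-day hold period, which began when the supporting inventory is provided on Jan 9, 2012) gives a deadline of Jan 28, 2012; Feb 11, 2012 misses that deadline by 14 days.
No need to go further; step 4 was not satisfied.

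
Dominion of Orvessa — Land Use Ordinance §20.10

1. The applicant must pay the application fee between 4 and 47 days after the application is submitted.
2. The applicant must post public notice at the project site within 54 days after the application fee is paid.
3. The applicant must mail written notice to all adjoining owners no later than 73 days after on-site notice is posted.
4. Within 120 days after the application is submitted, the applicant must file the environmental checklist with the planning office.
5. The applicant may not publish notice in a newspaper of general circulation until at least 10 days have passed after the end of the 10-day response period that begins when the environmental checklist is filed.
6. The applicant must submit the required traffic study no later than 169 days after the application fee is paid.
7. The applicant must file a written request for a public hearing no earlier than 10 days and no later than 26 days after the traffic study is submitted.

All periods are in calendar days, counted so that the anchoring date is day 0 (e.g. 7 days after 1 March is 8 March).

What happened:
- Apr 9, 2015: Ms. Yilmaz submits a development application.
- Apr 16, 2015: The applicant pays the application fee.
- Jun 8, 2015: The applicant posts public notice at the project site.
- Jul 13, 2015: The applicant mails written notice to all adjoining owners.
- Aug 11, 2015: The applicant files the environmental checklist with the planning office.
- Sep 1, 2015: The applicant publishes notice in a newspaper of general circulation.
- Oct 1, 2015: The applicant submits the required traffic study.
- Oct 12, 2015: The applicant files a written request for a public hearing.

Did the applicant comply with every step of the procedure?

No

Step 1 — 4 and 47 days from Apr 9, 2015 (when the application is submitted) are Apr 13, 2015 and May 26, 2015 respectively; done Apr 16, 2015, which is between those dates.
Step 2 — counting 54 days from Apr 16, 2015 (when the application fee is paid) gives a deadline of Jun 9, 2015; completed Jun 8, 2015, before the deadline.
Step 3 — counting 73 days from Jun 8, 2015 (when on-site notice is posted) gives a deadline of Aug 20, 2015; completed Jul 13, 2015, before the deadline.
Step 4 — counting 120 days from Apr 9, 2015 (when the application is submitted) gives a deadline of Aug 7, 2015; not done until Aug 11, 2015, 4 days after the deadline.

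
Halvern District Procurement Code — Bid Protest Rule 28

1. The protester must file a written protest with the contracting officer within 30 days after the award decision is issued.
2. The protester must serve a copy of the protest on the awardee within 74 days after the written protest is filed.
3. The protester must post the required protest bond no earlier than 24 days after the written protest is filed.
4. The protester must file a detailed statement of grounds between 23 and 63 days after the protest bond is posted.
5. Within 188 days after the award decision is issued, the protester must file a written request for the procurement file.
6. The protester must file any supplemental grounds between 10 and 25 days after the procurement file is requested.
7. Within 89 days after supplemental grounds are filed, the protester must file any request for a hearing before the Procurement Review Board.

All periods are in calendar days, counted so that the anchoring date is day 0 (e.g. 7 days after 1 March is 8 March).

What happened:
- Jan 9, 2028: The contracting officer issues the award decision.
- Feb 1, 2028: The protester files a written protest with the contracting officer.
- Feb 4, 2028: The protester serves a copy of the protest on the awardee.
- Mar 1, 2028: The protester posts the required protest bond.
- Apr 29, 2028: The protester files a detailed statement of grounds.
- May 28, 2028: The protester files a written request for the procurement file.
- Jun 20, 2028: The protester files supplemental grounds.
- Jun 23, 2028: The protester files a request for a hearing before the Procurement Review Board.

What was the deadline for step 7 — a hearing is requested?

Sep 17, 2028

Step 7 runs from Jun 20, 2028, when supplemental grounds are filed. 89 days after Jun 20, 2028 is Sep 17, 2028.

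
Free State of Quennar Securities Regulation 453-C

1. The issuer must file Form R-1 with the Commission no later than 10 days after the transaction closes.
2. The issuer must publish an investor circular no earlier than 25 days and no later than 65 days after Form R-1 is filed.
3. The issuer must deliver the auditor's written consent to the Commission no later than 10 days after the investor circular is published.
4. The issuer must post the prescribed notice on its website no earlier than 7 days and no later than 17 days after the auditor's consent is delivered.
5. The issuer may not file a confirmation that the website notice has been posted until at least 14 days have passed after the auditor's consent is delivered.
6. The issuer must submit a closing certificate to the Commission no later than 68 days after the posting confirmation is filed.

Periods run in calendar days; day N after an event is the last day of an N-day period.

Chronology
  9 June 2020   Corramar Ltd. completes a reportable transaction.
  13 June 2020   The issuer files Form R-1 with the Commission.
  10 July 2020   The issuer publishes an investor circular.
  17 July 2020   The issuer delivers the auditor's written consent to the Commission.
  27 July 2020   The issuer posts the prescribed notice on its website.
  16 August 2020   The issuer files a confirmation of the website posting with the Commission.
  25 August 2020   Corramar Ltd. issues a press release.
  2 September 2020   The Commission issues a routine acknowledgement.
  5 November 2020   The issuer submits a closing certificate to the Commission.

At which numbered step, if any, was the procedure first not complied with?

Step 1: 10 days after 9 June 2020 (when the transaction closes) is 19 June 2020; 13 June 2020 is within that limit.
Step 2: the window is 25–65 days after 13 June 2020 (when Form R-1 is filed), so 8 July 2020 through 17 August 2020; 10 July 2020 falls inside that range.
Step 3: 10 days after 10 July 2020 (when the investor circular is published) is 20 July 2020; 17 July 2020 is within that limit.
Step 4: the window is 7–17 days after 17 July 2020 (when the auditor's consent is delivered), so 24 July 2020 through 3 August 2020; 27 July 2020 falls inside that range.
Step 5: the earliest permitted date is 14 days after 17 July 2020 (when the auditor's consent is delivered), i.e. 31 July 2020; done 16 August 2020, after the minimum wait.
Step 6: 68 days after 16 August 2020 (when the posting confirmation is filed) is 23 October 2020; done 5 November 2020 — 13 days late.

Step 6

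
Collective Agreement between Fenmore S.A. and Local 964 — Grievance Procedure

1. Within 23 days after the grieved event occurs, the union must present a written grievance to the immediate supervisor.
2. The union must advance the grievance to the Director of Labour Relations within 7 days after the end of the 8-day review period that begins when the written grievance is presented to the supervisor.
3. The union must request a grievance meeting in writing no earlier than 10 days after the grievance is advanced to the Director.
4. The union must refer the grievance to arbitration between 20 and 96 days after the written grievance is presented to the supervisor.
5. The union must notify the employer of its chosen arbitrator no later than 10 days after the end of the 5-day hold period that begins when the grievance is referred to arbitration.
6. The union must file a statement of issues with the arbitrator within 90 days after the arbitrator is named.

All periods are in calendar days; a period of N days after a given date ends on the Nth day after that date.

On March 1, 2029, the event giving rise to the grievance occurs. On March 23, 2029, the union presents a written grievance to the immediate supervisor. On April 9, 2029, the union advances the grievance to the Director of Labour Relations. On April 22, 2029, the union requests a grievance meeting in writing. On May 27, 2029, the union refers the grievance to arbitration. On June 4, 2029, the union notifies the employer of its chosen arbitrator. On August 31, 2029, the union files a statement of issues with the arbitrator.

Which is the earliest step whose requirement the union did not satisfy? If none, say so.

Step 2

Step 1 — counting 23 days from March 1, 2029 (when the grieved event occurs) gives a deadline of March 24, 2029; completed March 23, 2029, before the deadline.
Step 2 — counting 7 days from March 31, 2029 (end of the 8-day review period, which began when the written grievance is presented to the supervisor on March 23, 2029) gives a deadline of April 7, 2029; done April 9, 2029 — 2 days late.
The analysis stops there.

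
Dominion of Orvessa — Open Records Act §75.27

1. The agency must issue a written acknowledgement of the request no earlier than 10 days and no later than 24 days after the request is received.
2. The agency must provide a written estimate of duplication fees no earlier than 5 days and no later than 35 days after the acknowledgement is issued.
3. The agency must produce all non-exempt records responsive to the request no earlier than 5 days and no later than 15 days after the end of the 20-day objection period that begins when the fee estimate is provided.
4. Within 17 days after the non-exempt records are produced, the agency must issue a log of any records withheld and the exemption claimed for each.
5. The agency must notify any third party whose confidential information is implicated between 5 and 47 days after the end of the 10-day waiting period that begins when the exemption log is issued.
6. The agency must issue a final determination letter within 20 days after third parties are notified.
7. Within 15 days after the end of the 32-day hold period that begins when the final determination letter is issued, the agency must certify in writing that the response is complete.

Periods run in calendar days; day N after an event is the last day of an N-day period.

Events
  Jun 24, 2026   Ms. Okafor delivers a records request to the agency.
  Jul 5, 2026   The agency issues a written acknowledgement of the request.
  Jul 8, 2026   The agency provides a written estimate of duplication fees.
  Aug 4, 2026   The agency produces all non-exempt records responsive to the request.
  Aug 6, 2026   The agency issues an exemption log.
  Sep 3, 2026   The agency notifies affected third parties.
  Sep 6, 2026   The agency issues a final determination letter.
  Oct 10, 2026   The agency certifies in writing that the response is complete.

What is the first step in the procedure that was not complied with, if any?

Step 2

Step 1: the window is 10–24 days after Jun 24, 2026 (when the request is received), so Jul 4, 2026 through Jul 18, 2026; done Jul 5, 2026, which is between those dates.
Step 2: the window is 5–35 days after Jul 5, 2026 (when the acknowledgement is issued), so Jul 10, 2026 through Aug 9, 2026; Jul 8, 2026 is 2 days too early.
That is the first point of non-compliance.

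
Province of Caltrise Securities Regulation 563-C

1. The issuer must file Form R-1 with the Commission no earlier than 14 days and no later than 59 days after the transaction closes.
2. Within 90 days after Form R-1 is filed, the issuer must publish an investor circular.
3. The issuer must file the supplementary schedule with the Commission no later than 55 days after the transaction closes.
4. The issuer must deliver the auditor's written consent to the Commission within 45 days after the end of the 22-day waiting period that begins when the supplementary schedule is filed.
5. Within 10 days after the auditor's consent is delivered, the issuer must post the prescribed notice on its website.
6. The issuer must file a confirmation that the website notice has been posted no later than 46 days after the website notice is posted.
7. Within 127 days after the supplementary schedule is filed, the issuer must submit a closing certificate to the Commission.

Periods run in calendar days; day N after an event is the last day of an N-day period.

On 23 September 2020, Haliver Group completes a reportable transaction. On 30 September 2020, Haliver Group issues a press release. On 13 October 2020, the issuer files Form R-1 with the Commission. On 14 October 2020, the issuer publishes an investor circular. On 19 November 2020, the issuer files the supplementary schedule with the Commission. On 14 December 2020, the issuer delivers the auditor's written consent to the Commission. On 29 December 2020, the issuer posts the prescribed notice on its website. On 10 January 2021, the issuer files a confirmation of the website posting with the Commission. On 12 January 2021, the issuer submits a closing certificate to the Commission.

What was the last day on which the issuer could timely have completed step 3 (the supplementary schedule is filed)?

Step 3 runs from 23 September 2020, when the transaction closes. 55 days after 23 September 2020 is 17 November 2020.

17 November 2020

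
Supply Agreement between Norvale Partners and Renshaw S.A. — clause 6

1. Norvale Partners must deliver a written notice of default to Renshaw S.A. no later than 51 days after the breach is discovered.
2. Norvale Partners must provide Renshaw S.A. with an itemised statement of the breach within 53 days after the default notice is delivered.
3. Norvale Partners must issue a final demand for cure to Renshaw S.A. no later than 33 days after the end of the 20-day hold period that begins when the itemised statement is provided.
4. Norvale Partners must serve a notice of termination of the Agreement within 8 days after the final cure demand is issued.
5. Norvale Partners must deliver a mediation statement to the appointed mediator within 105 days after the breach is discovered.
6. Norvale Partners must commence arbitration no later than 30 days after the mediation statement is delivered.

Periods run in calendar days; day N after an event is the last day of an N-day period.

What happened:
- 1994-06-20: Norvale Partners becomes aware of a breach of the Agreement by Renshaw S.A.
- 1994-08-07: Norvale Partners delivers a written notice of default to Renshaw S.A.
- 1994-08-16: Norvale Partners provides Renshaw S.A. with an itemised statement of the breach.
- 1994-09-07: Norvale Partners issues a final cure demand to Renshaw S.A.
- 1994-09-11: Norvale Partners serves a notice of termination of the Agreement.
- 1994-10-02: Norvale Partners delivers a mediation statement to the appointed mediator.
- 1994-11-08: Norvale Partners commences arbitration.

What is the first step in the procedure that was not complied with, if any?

Step 1: 51 days after 1994-06-20 (when the breach is discovered) is 1994-08-10; done 1994-08-07 — timely.
Step 2: 53 days after 1994-08-07 (when the default notice is delivered) is 1994-09-29; 1994-08-16 is within that limit.
Step 3: 33 days after 1994-09-05 (end of the 20-day hold period, which began when the itemised statement is provided on 1994-08-16) is 1994-10-08; done 1994-09-07 — timely.
Step 4: 8 days after 1994-09-07 (when the final cure demand is issued) is 1994-09-15; completed 1994-09-11, before the deadline.
Step 5: 105 days after 1994-06-20 (when the breach is discovered) is 1994-10-03; 1994-10-02 is within that limit.
Step 6: 30 days after 1994-10-02 (when the mediation statement is delivered) is 1994-11-01; 1994-11-08 misses that deadline by 7 days.

Step 6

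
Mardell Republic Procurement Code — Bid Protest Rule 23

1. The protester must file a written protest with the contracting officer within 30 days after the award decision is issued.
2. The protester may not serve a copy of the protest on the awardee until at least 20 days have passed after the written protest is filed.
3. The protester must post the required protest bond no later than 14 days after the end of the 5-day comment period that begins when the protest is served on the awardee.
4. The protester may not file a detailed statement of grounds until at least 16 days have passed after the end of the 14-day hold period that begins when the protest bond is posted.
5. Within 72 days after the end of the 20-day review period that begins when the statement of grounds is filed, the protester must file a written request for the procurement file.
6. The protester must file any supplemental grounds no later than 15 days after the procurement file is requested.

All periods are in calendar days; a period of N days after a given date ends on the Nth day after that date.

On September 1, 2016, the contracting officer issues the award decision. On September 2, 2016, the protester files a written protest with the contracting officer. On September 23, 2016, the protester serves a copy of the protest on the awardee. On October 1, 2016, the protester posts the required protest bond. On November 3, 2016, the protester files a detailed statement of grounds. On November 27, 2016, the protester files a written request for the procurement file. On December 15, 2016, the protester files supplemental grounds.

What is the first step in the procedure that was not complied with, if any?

Step 1 — counting 30 days from September 1, 2016 (when the award decision is issued) gives a deadline of October 1, 2016; completed September 2, 2016, before the deadline.
Step 2 — must wait 20 days from September 2, 2016 (when the written protest is filed), so not before September 22, 2016; done September 23, 2016 — permitted.
Step 3 — counting 14 days from September 28, 2016 (end of the 5-day comment period, which began when the protest is served on the awardee on September 23, 2016) gives a deadline of October 12, 2016; done October 1, 2016 — timely.
Step 4 — must wait 16 days from October 15, 2016 (end of the 14-day hold period, which began when the protest bond is posted on October 1, 2016), so not before October 31, 2016; done November 3, 2016 — permitted.
Step 5 — counting 72 days from November 23, 2016 (end of the 20-day review period, which began when the statement of grounds is filed on November 3, 2016) gives a deadline of February 3, 2017; completed November 27, 2016, before the deadline.
Step 6 — counting 15 days from November 27, 2016 (when the procurement file is requested) gives a deadline of December 12, 2016; not done until December 15, 2016, 3 days after the deadline.

Step 6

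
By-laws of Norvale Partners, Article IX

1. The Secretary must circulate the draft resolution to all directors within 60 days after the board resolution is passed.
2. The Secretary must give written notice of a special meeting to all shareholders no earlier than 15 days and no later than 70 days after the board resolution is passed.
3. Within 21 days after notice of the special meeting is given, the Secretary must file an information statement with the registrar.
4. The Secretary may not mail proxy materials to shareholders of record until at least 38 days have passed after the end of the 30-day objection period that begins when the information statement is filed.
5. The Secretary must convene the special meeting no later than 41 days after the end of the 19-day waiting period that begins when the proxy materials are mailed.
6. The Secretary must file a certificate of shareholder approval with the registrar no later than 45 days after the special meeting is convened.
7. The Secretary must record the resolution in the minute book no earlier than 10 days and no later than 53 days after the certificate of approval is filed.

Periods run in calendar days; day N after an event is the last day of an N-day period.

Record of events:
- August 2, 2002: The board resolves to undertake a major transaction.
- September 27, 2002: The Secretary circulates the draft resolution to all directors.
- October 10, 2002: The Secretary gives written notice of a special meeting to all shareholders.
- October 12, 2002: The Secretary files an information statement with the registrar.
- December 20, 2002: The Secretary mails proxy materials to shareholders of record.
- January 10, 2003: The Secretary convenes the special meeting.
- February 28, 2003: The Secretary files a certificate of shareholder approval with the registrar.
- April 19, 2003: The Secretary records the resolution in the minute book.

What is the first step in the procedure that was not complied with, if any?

Step 1 — counting 60 days from August 2, 2002 (when the board resolution is passed) gives a deadline of October 1, 2002; done September 27, 2002 — timely.
Step 2 — 15 and 70 days from August 2, 2002 (when the board resolution is passed) are August 17, 2002 and October 11, 2002 respectively; October 10, 2002 falls inside that range.
Step 3 — counting 21 days from October 10, 2002 (when notice of the special meeting is given) gives a deadline of October 31, 2002; done October 12, 2002 — timely.
Step 4 — must wait 38 days from November 11, 2002 (end of the 30-day objection period, which began when the information statement is filed on October 12, 2002), so not before December 19, 2002; done December 20, 2002, after the minimum wait.
Step 5 — counting 41 days from January 8, 2003 (end of the 19-day waiting period, which began when the proxy materials are mailed on December 20, 2002) gives a deadline of February 18, 2003; January 10, 2003 is within that limit.
Step 6 — counting 45 days from January 10, 2003 (when the special meeting is convened) gives a deadline of February 24, 2003; February 28, 2003 misses that deadline by 4 days.

Step 6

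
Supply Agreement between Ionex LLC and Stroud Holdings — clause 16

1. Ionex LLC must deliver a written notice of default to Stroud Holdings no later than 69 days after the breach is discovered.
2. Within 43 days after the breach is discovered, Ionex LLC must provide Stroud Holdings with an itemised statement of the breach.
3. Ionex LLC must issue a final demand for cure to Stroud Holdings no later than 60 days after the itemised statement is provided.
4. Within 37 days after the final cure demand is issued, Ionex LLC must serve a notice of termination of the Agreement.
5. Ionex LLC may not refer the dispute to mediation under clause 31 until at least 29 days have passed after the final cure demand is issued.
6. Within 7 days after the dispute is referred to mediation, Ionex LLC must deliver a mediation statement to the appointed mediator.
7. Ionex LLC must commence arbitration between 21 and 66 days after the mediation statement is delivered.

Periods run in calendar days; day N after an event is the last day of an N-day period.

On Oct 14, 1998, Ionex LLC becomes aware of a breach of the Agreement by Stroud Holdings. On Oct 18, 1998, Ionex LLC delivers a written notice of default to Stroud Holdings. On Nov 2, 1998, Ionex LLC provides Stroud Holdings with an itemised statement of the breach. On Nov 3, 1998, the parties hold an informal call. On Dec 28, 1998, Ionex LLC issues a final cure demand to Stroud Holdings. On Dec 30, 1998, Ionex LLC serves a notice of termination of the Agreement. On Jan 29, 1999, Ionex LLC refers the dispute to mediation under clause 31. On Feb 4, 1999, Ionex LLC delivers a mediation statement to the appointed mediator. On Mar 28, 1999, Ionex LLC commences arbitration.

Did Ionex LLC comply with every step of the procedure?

Step 1 — counting 69 days from Oct 14, 1998 (when the breach is discovered) gives a deadline of Dec 22, 1998; done Oct 18, 1998 — timely.
Step 2 — counting 43 days from Oct 14, 1998 (when the breach is discovered) gives a deadline of Nov 26, 1998; completed Nov 2, 1998, before the deadline.
Step 3 — counting 60 days from Nov 2, 1998 (when the itemised statement is provided) gives a deadline of Jan 1, 1999; Dec 28, 1998 is within that limit.
Step 4 — counting 37 days from Dec 28, 1998 (when the final cure demand is issued) gives a deadline of Feb 3, 1999; Dec 30, 1998 is within that limit.
Step 5 — must wait 29 days from Dec 28, 1998 (when the final cure demand is issued), so not before Jan 26, 1999; done Jan 29, 1999, after the minimum wait.
Step 6 — counting 7 days from Jan 29, 1999 (when the dispute is referred to mediation) gives a deadline of Feb 5, 1999; Feb 4, 1999 is within that limit.
Step 7 — 21 and 66 days from Feb 4, 1999 (when the mediation statement is delivered) are Feb 25, 1999 and Apr 11, 1999 respectively; done Mar 28, 1999, which is between those dates.

Yes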